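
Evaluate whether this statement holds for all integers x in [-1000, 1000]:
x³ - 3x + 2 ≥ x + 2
The claim fails at x = 1:
x = 1: LHS = 1³ - 3·1 + 2 = 0, RHS = 1 + 2 = 3; 0 ≥ 3 — FAILS

Because a single integer refutes it, the statement is false.

Answer: False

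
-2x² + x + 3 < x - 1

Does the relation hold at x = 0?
x = 0: LHS = -2·0² + 0 + 3 = 3, RHS = 0 - 1 = -1; 3 < -1 — FAILS

The relation fails at x = 0, so x = 0 is a counterexample.

Answer: No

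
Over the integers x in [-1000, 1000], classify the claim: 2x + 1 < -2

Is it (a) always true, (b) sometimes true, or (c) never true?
Holds at x = -2: LHS = 2·(-2) + 1 = -3; -3 < -2 — holds
Fails at x = 0: LHS = 2·0 + 1 = 1; 1 < -2 — FAILS
It is satisfied by some integers in the range but not all.

Answer: Sometimes true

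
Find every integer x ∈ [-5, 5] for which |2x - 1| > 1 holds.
Holds for: {-5, -4, -3, -2, -1, 2, 3, 4, 5}
Fails for: {0, 1}

Answer: {-5, -4, -3, -2, -1, 2, 3, 4, 5}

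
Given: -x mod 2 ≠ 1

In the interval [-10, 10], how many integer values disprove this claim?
Counterexamples in [-10, 10]: {-9, -7, -5, -3, -1, 1, 3, 5, 7, 9}.

Counting them gives 10 values.

Answer: 10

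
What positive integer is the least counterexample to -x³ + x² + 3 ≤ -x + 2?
Testing positive integers:
x = 1: LHS = -1³ + 1² + 3 = 3, RHS = -1 + 2 = 1; 3 ≤ 1 — FAILS  ← smallest positive counterexample

Answer: x = 1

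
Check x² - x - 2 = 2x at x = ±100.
x = 100: LHS = 100² - 100 - 2 = 9898, RHS = 2·100 = 200; 9898 = 200 — FAILS
x = -100: LHS = (-100)² - (-100) - 2 = 10098, RHS = 2·(-100) = -200; 10098 = -200 — FAILS

Answer: No, fails for both x = 100 and x = -100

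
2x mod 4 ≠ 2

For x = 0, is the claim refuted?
Substitute x = 0 into the relation:
x = 0: LHS = (2·0) mod 4 = 0 mod 4 = 0; 0 ≠ 2 — holds

The claim holds here, so x = 0 is not a counterexample. (A counterexample exists elsewhere, e.g. x = 1.)

Answer: No, x = 0 is not a counterexample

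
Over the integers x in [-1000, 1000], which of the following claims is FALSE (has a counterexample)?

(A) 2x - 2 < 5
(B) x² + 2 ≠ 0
(A) x = 4: LHS = 2·4 - 2 = 6; 6 < 5 — FAILS

(B) Over all integers in [-1000, 1000], LHS − RHS is always positive; it is smallest at x = 0, where it equals 2:
x = 0: LHS = 0² + 2 = 2; 2 ≠ 0 — holds
At the ends of the range:
x = -1000: LHS = (-1000)² + 2 = 1000002; 1000002 ≠ 0 — holds
x = 1000: LHS = 1000² + 2 = 1000002; 1000002 ≠ 0 — holds
Hence LHS − RHS is never 0, i.e. the two sides are never equal, so the relation holds for every integer in [-1000, 1000].

Only (A) has a counterexample.

Answer: A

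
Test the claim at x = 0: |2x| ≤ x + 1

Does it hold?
x = 0: LHS = |2·0| = |0| = 0, RHS = 0 + 1 = 1; 0 ≤ 1 — holds

The relation is satisfied at x = 0.

Answer: Yes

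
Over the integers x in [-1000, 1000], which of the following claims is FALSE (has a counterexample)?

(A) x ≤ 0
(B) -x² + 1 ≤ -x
(A) x = 1: 1 ≤ 0 — FAILS
(B) x = 0: LHS = -0² + 1 = 1, RHS = -0 = 0; 1 ≤ 0 — FAILS

Answer: Both A and B are false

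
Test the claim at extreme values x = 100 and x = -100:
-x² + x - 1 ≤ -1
x = 100: LHS = -100² + 100 - 1 = -9901; -9901 ≤ -1 — holds
x = -100: LHS = -(-100)² + (-100) - 1 = -10101; -10101 ≤ -1 — holds

Answer: Yes, holds for both x = 100 and x = -100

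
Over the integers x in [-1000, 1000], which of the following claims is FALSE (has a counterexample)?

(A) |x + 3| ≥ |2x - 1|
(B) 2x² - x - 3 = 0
(A) x = -1: LHS = |(-1) + 3| = |2| = 2, RHS = |2·(-1) - 1| = |-3| = 3; 2 ≥ 3 — FAILS
(B) x = 0: LHS = 2·0² - 0 - 3 = -3; -3 = 0 — FAILS

Answer: Both A and B are false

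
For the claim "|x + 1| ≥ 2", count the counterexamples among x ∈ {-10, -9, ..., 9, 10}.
Counterexamples in [-10, 10]: {-2, -1, 0}.

Counting them gives 3 values.

Answer: 3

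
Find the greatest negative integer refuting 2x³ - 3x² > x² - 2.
Testing negative integers from -1 downward:
x = -1: LHS = 2·(-1)³ - 3·(-1)² = -5, RHS = (-1)² - 2 = -1; -5 > -1 — FAILS  ← closest negative counterexample to 0

Answer: x = -1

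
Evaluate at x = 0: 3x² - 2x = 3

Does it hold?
x = 0: LHS = 3·0² - 2·0 = 0; 0 = 3 — FAILS

The relation fails at x = 0, so x = 0 is a counterexample.

Answer: No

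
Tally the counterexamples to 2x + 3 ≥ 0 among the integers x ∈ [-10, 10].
Counterexamples in [-10, 10]: {-10, -9, -8, -7, -6, -5, -4, -3, -2}.

Counting them gives 9 values.

Answer: 9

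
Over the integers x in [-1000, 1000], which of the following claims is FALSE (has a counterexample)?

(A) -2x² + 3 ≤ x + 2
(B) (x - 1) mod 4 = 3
(A) x = 0: LHS = -2·0² + 3 = 3, RHS = 0 + 2 = 2; 3 ≤ 2 — FAILS
(B) x = 1: LHS = (1 - 1) mod 4 = 0 mod 4 = 0; 0 = 3 — FAILS

Answer: Both A and B are false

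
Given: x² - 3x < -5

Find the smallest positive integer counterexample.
Testing positive integers:
x = 1: LHS = 1² - 3·1 = -2; -2 < -5 — FAILS  ← smallest positive counterexample

Answer: x = 1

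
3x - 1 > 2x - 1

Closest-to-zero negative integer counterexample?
Testing negative integers from -1 downward:
x = -1: LHS = 3·(-1) - 1 = -4, RHS = 2·(-1) - 1 = -3; -4 > -3 — FAILS  ← closest negative counterexample to 0

Answer: x = -1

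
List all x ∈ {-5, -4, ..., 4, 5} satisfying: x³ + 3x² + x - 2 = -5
Holds for: {-3}
Fails for: {-5, -4, -2, -1, 0, 1, 2, 3, 4, 5}

Answer: {-3}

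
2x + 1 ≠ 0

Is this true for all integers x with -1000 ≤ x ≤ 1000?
Track d = LHS − RHS over the integers in [-1000, 1000]. Equality would need d = 0, but d changes sign only between consecutive integers, jumping over 0:
x = -1: LHS = 2·(-1) + 1 = -1; -1 ≠ 0 — holds  (d = -1)
x = 0: LHS = 2·0 + 1 = 1; 1 ≠ 0 — holds  (d = 1)
Away from these crossings d keeps a constant sign, and checking every integer in [-1000, 1000] confirms d ≠ 0 throughout. Hence the two sides are never equal, so the relation holds for every integer in [-1000, 1000].

No counterexample exists.

Answer: True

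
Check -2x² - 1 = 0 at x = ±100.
x = 100: LHS = -2·100² - 1 = -20001; -20001 = 0 — FAILS
x = -100: LHS = -2·(-100)² - 1 = -20001; -20001 = 0 — FAILS

Answer: No, fails for both x = 100 and x = -100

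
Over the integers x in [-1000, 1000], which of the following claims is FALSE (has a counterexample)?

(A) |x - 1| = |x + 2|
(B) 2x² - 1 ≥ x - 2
(A) x = 0: LHS = |0 - 1| = |-1| = 1, RHS = |0 + 2| = |2| = 2; 1 = 2 — FAILS

(B) Over all integers in [-1000, 1000], LHS − RHS is smallest at x = 0, where it equals 1:
x = 0: LHS = 2·0² - 1 = -1, RHS = 0 - 2 = -2; -1 ≥ -2 — holds
At the ends of the range:
x = -1000: LHS = 2·(-1000)² - 1 = 1999999, RHS = (-1000) - 2 = -1002; 1999999 ≥ -1002 — holds
x = 1000: LHS = 2·1000² - 1 = 1999999, RHS = 1000 - 2 = 998; 1999999 ≥ 998 — holds
Hence LHS − RHS is never negative, i.e. LHS ≥ RHS throughout, so the relation holds for every integer in [-1000, 1000].

Only (A) has a counterexample.

Answer: A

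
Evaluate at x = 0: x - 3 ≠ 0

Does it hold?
x = 0: LHS = 0 - 3 = -3; -3 ≠ 0 — holds

The relation is satisfied at x = 0.

Answer: Yes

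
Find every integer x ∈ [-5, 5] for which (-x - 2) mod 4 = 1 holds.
Holds for: {-3, 1, 5}
Fails for: {-5, -4, -2, -1, 0, 2, 3, 4}

Answer: {-3, 1, 5}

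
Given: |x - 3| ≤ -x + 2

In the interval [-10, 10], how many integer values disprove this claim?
Counterexamples in [-10, 10]: {-10, -9, -8, -7, -6, -5, -4, -3, -2, -1, 0, 1, 2, 3, 4, 5, 6, 7, 8, 9, 10}.

Counting them gives 21 values.

Answer: 21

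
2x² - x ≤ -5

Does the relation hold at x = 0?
x = 0: LHS = 2·0² - 0 = 0; 0 ≤ -5 — FAILS

The relation fails at x = 0, so x = 0 is a counterexample.

Answer: No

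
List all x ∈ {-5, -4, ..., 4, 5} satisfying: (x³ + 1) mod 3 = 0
Holds for: {-4, -1, 2, 5}
Fails for: {-5, -3, -2, 0, 1, 3, 4}

Answer: {-4, -1, 2, 5}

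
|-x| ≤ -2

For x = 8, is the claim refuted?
Substitute x = 8 into the relation:
x = 8: LHS = |-8| = 8; 8 ≤ -2 — FAILS

Since the claim fails at x = 8, this value is a counterexample.

Answer: Yes, x = 8 is a counterexample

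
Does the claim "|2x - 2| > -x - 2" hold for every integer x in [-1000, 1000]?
Over all integers in [-1000, 1000], LHS − RHS is smallest at x = 1, where it equals 3:
x = 1: LHS = |2·1 - 2| = |0| = 0, RHS = -1 - 2 = -3; 0 > -3 — holds
At the ends of the range:
x = -1000: LHS = |2·(-1000) - 2| = |-2002| = 2002, RHS = -(-1000) - 2 = 998; 2002 > 998 — holds
x = 1000: LHS = |2·1000 - 2| = |1998| = 1998, RHS = -1000 - 2 = -1002; 1998 > -1002 — holds
Hence LHS − RHS is never zero or negative, i.e. LHS > RHS throughout, so the relation holds for every integer in [-1000, 1000].

No counterexample exists.

Answer: True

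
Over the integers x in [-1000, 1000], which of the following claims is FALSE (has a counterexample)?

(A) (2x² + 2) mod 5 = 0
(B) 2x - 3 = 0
(A) x = 0: LHS = (2·0² + 2) mod 5 = 2 mod 5 = 2; 2 = 0 — FAILS
(B) x = 0: LHS = 2·0 - 3 = -3; -3 = 0 — FAILS

Answer: Both A and B are false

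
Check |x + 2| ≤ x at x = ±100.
x = 100: LHS = |100 + 2| = |102| = 102; 102 ≤ 100 — FAILS
x = -100: LHS = |(-100) + 2| = |-98| = 98; 98 ≤ -100 — FAILS

Answer: No, fails for both x = 100 and x = -100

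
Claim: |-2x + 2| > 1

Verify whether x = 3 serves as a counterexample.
Substitute x = 3 into the relation:
x = 3: LHS = |-2·3 + 2| = |-4| = 4; 4 > 1 — holds

The claim holds here, so x = 3 is not a counterexample. (A counterexample exists elsewhere, e.g. x = 1.)

Answer: No, x = 3 is not a counterexample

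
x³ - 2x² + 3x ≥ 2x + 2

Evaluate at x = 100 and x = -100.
x = 100: LHS = 100³ - 2·100² + 3·100 = 980300, RHS = 2·100 + 2 = 202; 980300 ≥ 202 — holds
x = -100: LHS = (-100)³ - 2·(-100)² + 3·(-100) = -1020300, RHS = 2·(-100) + 2 = -198; -1020300 ≥ -198 — FAILS

Answer: Partially: holds for x = 100, fails for x = -100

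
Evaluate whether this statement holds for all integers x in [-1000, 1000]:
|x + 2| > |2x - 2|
The claim fails at x = 0:
x = 0: LHS = |0 + 2| = |2| = 2, RHS = |2·0 - 2| = |-2| = 2; 2 > 2 — FAILS

Because a single integer refutes it, the statement is false.

Answer: False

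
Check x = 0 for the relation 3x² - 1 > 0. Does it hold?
x = 0: LHS = 3·0² - 1 = -1; -1 > 0 — FAILS

The relation fails at x = 0, so x = 0 is a counterexample.

Answer: No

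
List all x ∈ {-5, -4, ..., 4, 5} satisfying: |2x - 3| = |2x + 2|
Track d = LHS − RHS over the integers in [-5, 5]. Equality would need d = 0, but d changes sign only between consecutive integers, jumping over 0:
x = 0: LHS = |2·0 - 3| = |-3| = 3, RHS = |2·0 + 2| = |2| = 2; 3 = 2 — FAILS  (d = 1)
x = 1: LHS = |2·1 - 3| = |-1| = 1, RHS = |2·1 + 2| = |4| = 4; 1 = 4 — FAILS  (d = -3)
Away from these crossings d keeps a constant sign, and checking every integer in [-5, 5] confirms d ≠ 0 throughout. Hence the two sides are never equal, so the claimed relation (=) fails for every integer in [-5, 5].

Answer: None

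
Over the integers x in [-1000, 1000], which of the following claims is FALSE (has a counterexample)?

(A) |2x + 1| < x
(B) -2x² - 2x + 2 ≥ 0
(A) x = 0: LHS = |2·0 + 1| = |1| = 1; 1 < 0 — FAILS
(B) x = 1: LHS = -2·1² - 2·1 + 2 = -2; -2 ≥ 0 — FAILS

Answer: Both A and B are false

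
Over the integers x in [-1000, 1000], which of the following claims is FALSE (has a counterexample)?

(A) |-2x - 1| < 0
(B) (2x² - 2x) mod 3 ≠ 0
(A) x = 0: LHS = |-2·0 - 1| = |-1| = 1; 1 < 0 — FAILS
(B) x = 0: LHS = (2·0² - 2·0) mod 3 = 0 mod 3 = 0; 0 ≠ 0 — FAILS

Answer: Both A and B are false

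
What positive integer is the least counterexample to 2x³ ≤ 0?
Testing positive integers:
x = 1: LHS = 2·1³ = 2; 2 ≤ 0 — FAILS  ← smallest positive counterexample

Answer: x = 1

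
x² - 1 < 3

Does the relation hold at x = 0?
x = 0: LHS = 0² - 1 = -1; -1 < 3 — holds

The relation is satisfied at x = 0.

Answer: Yes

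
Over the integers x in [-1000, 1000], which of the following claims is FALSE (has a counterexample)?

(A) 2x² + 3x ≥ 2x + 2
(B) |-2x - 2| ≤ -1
(A) x = 0: LHS = 2·0² + 3·0 = 0, RHS = 2·0 + 2 = 2; 0 ≥ 2 — FAILS
(B) x = 0: LHS = |-2·0 - 2| = |-2| = 2; 2 ≤ -1 — FAILS

Answer: Both A and B are false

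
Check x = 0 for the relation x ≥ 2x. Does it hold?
x = 0: RHS = 2·0 = 0; 0 ≥ 0 — holds

The relation is satisfied at x = 0.

Answer: Yes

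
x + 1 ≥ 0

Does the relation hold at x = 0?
x = 0: LHS = 0 + 1 = 1; 1 ≥ 0 — holds

The relation is satisfied at x = 0.

Answer: Yes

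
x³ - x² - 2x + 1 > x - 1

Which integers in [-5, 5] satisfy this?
Holds for: {-1, 0, 3, 4, 5}
Fails for: {-5, -4, -3, -2, 1, 2}

Answer: {-1, 0, 3, 4, 5}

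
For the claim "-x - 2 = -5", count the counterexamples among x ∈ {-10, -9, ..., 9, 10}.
Counterexamples in [-10, 10]: {-10, -9, -8, -7, -6, -5, -4, -3, -2, -1, 0, 1, 2, 4, 5, 6, 7, 8, 9, 10}.

Counting them gives 20 values.

Answer: 20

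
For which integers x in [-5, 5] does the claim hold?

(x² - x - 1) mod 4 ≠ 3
Holds for: {-5, -2, -1, 2, 3}
Fails for: {-4, -3, 0, 1, 4, 5}

Answer: {-5, -2, -1, 2, 3}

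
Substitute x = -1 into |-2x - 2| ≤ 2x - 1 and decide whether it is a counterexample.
Substitute x = -1 into the relation:
x = -1: LHS = |-2·(-1) - 2| = |0| = 0, RHS = 2·(-1) - 1 = -3; 0 ≤ -3 — FAILS

Since the claim fails at x = -1, this value is a counterexample.

Answer: Yes, x = -1 is a counterexample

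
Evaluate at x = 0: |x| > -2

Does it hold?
x = 0: LHS = |0| = 0; 0 > -2 — holds

The relation is satisfied at x = 0.

Answer: Yes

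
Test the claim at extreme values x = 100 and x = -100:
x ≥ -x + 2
x = 100: RHS = -100 + 2 = -98; 100 ≥ -98 — holds
x = -100: RHS = -(-100) + 2 = 102; -100 ≥ 102 — FAILS

Answer: Partially: holds for x = 100, fails for x = -100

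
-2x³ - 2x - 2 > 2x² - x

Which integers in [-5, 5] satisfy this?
Holds for: {-5, -4, -3, -2}
Fails for: {-1, 0, 1, 2, 3, 4, 5}

Answer: {-5, -4, -3, -2}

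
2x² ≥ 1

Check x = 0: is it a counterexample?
Substitute x = 0 into the relation:
x = 0: LHS = 2·0² = 0; 0 ≥ 1 — FAILS

Since the claim fails at x = 0, this value is a counterexample.

Answer: Yes, x = 0 is a counterexample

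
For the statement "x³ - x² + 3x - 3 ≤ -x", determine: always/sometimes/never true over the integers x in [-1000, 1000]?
Holds at x = 0: LHS = 0³ - 0² + 3·0 - 3 = -3, RHS = -0 = 0; -3 ≤ 0 — holds
Fails at x = 1: LHS = 1³ - 1² + 3·1 - 3 = 0; 0 ≤ -1 — FAILS
It is satisfied by some integers in the range but not all.

Answer: Sometimes true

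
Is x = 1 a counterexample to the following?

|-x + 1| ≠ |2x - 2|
Substitute x = 1 into the relation:
x = 1: LHS = |-1 + 1| = |0| = 0, RHS = |2·1 - 2| = |0| = 0; 0 ≠ 0 — FAILS

Since the claim fails at x = 1, this value is a counterexample.

Answer: Yes, x = 1 is a counterexample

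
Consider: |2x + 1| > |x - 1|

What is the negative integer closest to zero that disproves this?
Testing negative integers from -1 downward:
x = -1: LHS = |2·(-1) + 1| = |-1| = 1, RHS = |(-1) - 1| = |-2| = 2; 1 > 2 — FAILS  ← closest negative counterexample to 0

Answer: x = -1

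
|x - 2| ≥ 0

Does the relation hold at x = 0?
x = 0: LHS = |0 - 2| = |-2| = 2; 2 ≥ 0 — holds

The relation is satisfied at x = 0.

Answer: Yes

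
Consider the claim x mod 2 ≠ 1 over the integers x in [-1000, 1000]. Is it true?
The claim fails at x = 1:
x = 1: LHS = 1 mod 2 = 1; 1 ≠ 1 — FAILS

Because a single integer refutes it, the statement is false.

Answer: False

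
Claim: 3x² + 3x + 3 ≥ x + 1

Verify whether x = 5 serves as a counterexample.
Substitute x = 5 into the relation:
x = 5: LHS = 3·5² + 3·5 + 3 = 93, RHS = 5 + 1 = 6; 93 ≥ 6 — holds

The relation holds at x = 5, so it is not a counterexample.

Answer: No, x = 5 is not a counterexample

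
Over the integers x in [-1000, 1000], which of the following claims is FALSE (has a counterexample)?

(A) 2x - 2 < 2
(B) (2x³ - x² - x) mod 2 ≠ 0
(A) x = 2: LHS = 2·2 - 2 = 2; 2 < 2 — FAILS
(B) x = 0: LHS = (2·0³ - 0² - 0) mod 2 = 0 mod 2 = 0; 0 ≠ 0 — FAILS

Answer: Both A and B are false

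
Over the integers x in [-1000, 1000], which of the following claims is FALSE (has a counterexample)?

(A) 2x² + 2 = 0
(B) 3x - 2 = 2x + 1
(A) x = 0: LHS = 2·0² + 2 = 2; 2 = 0 — FAILS
(B) x = 0: LHS = 3·0 - 2 = -2, RHS = 2·0 + 1 = 1; -2 = 1 — FAILS

Answer: Both A and B are false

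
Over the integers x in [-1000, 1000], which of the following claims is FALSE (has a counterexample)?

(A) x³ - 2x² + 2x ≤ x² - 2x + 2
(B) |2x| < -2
(A) x = 2: LHS = 2³ - 2·2² + 2·2 = 4, RHS = 2² - 2·2 + 2 = 2; 4 ≤ 2 — FAILS
(B) x = 0: LHS = |2·0| = |0| = 0; 0 < -2 — FAILS

Answer: Both A and B are false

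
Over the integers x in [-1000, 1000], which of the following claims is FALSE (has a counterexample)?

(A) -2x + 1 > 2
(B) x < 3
(A) x = 0: LHS = -2·0 + 1 = 1; 1 > 2 — FAILS
(B) x = 3: 3 < 3 — FAILS

Answer: Both A and B are false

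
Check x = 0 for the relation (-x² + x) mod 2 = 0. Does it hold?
x = 0: LHS = (-0² + 0) mod 2 = 0 mod 2 = 0; 0 = 0 — holds

The relation is satisfied at x = 0.

Answer: Yes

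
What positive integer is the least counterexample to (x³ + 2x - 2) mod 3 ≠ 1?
Testing positive integers:
x = 1: LHS = (1³ + 2·1 - 2) mod 3 = 1 mod 3 = 1; 1 ≠ 1 — FAILS  ← smallest positive counterexample

Answer: x = 1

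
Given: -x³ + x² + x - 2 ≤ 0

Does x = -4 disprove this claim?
Substitute x = -4 into the relation:
x = -4: LHS = -(-4)³ + (-4)² + (-4) - 2 = 74; 74 ≤ 0 — FAILS

Since the claim fails at x = -4, this value is a counterexample.

Answer: Yes, x = -4 is a counterexample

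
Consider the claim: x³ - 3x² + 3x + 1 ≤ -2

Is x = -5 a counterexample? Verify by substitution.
Substitute x = -5 into the relation:
x = -5: LHS = (-5)³ - 3·(-5)² + 3·(-5) + 1 = -214; -214 ≤ -2 — holds

The claim holds here, so x = -5 is not a counterexample. (A counterexample exists elsewhere, e.g. x = 0.)

Answer: No, x = -5 is not a counterexample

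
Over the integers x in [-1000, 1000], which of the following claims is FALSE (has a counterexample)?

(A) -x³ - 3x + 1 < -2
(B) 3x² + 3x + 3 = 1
(A) x = 0: LHS = -0³ - 3·0 + 1 = 1; 1 < -2 — FAILS
(B) x = 0: LHS = 3·0² + 3·0 + 3 = 3; 3 = 1 — FAILS

Answer: Both A and B are false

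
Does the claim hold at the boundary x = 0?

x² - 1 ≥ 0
x = 0: LHS = 0² - 1 = -1; -1 ≥ 0 — FAILS

The relation fails at x = 0, so x = 0 is a counterexample.

Answer: No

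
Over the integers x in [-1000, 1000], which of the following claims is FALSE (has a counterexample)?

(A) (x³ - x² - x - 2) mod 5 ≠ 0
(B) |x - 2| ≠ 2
(A) x = 2: LHS = (2³ - 2² - 2 - 2) mod 5 = 0 mod 5 = 0; 0 ≠ 0 — FAILS
(B) x = 0: LHS = |0 - 2| = |-2| = 2; 2 ≠ 2 — FAILS

Answer: Both A and B are false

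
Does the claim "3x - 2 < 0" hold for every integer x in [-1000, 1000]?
The claim fails at x = 1:
x = 1: LHS = 3·1 - 2 = 1; 1 < 0 — FAILS

Because a single integer refutes it, the statement is false.

Answer: False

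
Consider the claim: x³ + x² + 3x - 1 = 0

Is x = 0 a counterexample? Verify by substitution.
Substitute x = 0 into the relation:
x = 0: LHS = 0³ + 0² + 3·0 - 1 = -1; -1 = 0 — FAILS

Since the claim fails at x = 0, this value is a counterexample.

Answer: Yes, x = 0 is a counterexample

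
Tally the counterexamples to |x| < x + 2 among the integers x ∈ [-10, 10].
Counterexamples in [-10, 10]: {-10, -9, -8, -7, -6, -5, -4, -3, -2, -1}.

Counting them gives 10 values.

Answer: 10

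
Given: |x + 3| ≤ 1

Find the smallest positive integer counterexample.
Testing positive integers:
x = 1: LHS = |1 + 3| = |4| = 4; 4 ≤ 1 — FAILS  ← smallest positive counterexample

Answer: x = 1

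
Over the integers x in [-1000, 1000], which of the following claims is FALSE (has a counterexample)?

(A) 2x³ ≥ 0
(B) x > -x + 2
(A) x = -1: LHS = 2·(-1)³ = -2; -2 ≥ 0 — FAILS
(B) x = 0: RHS = -0 + 2 = 2; 0 > 2 — FAILS

Answer: Both A and B are false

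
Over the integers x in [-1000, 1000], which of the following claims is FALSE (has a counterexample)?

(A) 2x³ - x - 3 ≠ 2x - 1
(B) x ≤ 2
(A) Track d = LHS − RHS over the integers in [-1000, 1000]. Equality would need d = 0, but d changes sign only between consecutive integers, jumping over 0:
x = 1: LHS = 2·1³ - 1 - 3 = -2, RHS = 2·1 - 1 = 1; -2 ≠ 1 — holds  (d = -3)
x = 2: LHS = 2·2³ - 2 - 3 = 11, RHS = 2·2 - 1 = 3; 11 ≠ 3 — holds  (d = 8)
Away from these crossings d keeps a constant sign, and checking every integer in [-1000, 1000] confirms d ≠ 0 throughout. Hence the two sides are never equal, so the relation holds for every integer in [-1000, 1000].

(B) x = 3: 3 ≤ 2 — FAILS

Only (B) has a counterexample.

Answer: B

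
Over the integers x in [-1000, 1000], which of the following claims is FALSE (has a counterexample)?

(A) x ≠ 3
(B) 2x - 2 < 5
(A) x = 3: 3 ≠ 3 — FAILS
(B) x = 4: LHS = 2·4 - 2 = 6; 6 < 5 — FAILS

Answer: Both A and B are false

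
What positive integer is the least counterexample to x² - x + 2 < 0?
Testing positive integers:
x = 1: LHS = 1² - 1 + 2 = 2; 2 < 0 — FAILS  ← smallest positive counterexample

Answer: x = 1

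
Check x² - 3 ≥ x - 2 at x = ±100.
x = 100: LHS = 100² - 3 = 9997, RHS = 100 - 2 = 98; 9997 ≥ 98 — holds
x = -100: LHS = (-100)² - 3 = 9997, RHS = (-100) - 2 = -102; 9997 ≥ -102 — holds

Answer: Yes, holds for both x = 100 and x = -100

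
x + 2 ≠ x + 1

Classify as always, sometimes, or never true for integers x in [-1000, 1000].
Over all integers in [-1000, 1000], LHS − RHS is always positive; it is smallest at x = 0, where it equals 1:
x = 0: LHS = 0 + 2 = 2, RHS = 0 + 1 = 1; 2 ≠ 1 — holds
At the ends of the range:
x = -1000: LHS = (-1000) + 2 = -998, RHS = (-1000) + 1 = -999; -998 ≠ -999 — holds
x = 1000: LHS = 1000 + 2 = 1002, RHS = 1000 + 1 = 1001; 1002 ≠ 1001 — holds
Hence LHS − RHS is never 0, i.e. the two sides are never equal, so the relation holds for every integer in [-1000, 1000].

No counterexample exists.

Answer: Always true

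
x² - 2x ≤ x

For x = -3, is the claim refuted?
Substitute x = -3 into the relation:
x = -3: LHS = (-3)² - 2·(-3) = 15; 15 ≤ -3 — FAILS

Since the claim fails at x = -3, this value is a counterexample.

Answer: Yes, x = -3 is a counterexample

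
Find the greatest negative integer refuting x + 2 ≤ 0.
Testing negative integers from -1 downward:
x = -1: LHS = (-1) + 2 = 1; 1 ≤ 0 — FAILS  ← closest negative counterexample to 0

Answer: x = -1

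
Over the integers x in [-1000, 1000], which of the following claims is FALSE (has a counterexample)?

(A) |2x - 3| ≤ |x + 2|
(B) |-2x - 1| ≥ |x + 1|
(A) x = 0: LHS = |2·0 - 3| = |-3| = 3, RHS = |0 + 2| = |2| = 2; 3 ≤ 2 — FAILS

(B) Over all integers in [-1000, 1000], LHS − RHS is smallest at x = 0, where it equals 0:
x = 0: LHS = |-2·0 - 1| = |-1| = 1, RHS = |0 + 1| = |1| = 1; 1 ≥ 1 — holds
At the ends of the range:
x = -1000: LHS = |-2·(-1000) - 1| = |1999| = 1999, RHS = |(-1000) + 1| = |-999| = 999; 1999 ≥ 999 — holds
x = 1000: LHS = |-2·1000 - 1| = |-2001| = 2001, RHS = |1000 + 1| = |1001| = 1001; 2001 ≥ 1001 — holds
Hence LHS − RHS is never negative, i.e. LHS ≥ RHS throughout, so the relation holds for every integer in [-1000, 1000].

Only (A) has a counterexample.

Answer: A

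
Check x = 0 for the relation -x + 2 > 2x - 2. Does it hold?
x = 0: LHS = -0 + 2 = 2, RHS = 2·0 - 2 = -2; 2 > -2 — holds

The relation is satisfied at x = 0.

Answer: Yes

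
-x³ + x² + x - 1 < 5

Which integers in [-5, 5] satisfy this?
Holds for: {-1, 0, 1, 2, 3, 4, 5}
Fails for: {-5, -4, -3, -2}

Answer: {-1, 0, 1, 2, 3, 4, 5}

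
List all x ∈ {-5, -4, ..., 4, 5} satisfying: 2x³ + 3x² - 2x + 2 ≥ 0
Holds for: {-2, -1, 0, 1, 2, 3, 4, 5}
Fails for: {-5, -4, -3}

Answer: {-2, -1, 0, 1, 2, 3, 4, 5}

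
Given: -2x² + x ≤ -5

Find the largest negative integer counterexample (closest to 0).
Testing negative integers from -1 downward:
x = -1: LHS = -2·(-1)² + (-1) = -3; -3 ≤ -5 — FAILS  ← closest negative counterexample to 0

Answer: x = -1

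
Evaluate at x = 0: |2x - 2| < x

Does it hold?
x = 0: LHS = |2·0 - 2| = |-2| = 2; 2 < 0 — FAILS

The relation fails at x = 0, so x = 0 is a counterexample.

Answer: No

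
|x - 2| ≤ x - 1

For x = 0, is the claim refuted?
Substitute x = 0 into the relation:
x = 0: LHS = |0 - 2| = |-2| = 2, RHS = 0 - 1 = -1; 2 ≤ -1 — FAILS

Since the claim fails at x = 0, this value is a counterexample.

Answer: Yes, x = 0 is a counterexample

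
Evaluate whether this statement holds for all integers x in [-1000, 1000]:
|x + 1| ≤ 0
The claim fails at x = 0:
x = 0: LHS = |0 + 1| = |1| = 1; 1 ≤ 0 — FAILS

Because a single integer refutes it, the statement is false.

Answer: False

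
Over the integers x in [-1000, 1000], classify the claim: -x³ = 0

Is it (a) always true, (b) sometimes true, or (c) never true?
Holds at x = 0: LHS = -0³ = 0; 0 = 0 — holds
Fails at x = 1: LHS = -1³ = -1; -1 = 0 — FAILS
It is satisfied by some integers in the range but not all.

Answer: Sometimes true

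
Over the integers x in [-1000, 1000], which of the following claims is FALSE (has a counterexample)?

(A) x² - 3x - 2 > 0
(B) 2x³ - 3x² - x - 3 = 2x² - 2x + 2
(A) x = 0: LHS = 0² - 3·0 - 2 = -2; -2 > 0 — FAILS
(B) x = 0: LHS = 2·0³ - 3·0² - 0 - 3 = -3, RHS = 2·0² - 2·0 + 2 = 2; -3 = 2 — FAILS

Answer: Both A and B are false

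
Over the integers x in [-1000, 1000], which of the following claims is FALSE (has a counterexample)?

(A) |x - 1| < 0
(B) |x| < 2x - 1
(A) x = 0: LHS = |0 - 1| = |-1| = 1; 1 < 0 — FAILS
(B) x = 0: LHS = |0| = 0, RHS = 2·0 - 1 = -1; 0 < -1 — FAILS

Answer: Both A and B are false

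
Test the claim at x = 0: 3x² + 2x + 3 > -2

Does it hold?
x = 0: LHS = 3·0² + 2·0 + 3 = 3; 3 > -2 — holds

The relation is satisfied at x = 0.

Answer: Yes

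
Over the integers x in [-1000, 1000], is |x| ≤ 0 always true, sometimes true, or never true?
Holds at x = 0: LHS = |0| = 0; 0 ≤ 0 — holds
Fails at x = 1: LHS = |1| = 1; 1 ≤ 0 — FAILS
It is satisfied by some integers in the range but not all.

Answer: Sometimes true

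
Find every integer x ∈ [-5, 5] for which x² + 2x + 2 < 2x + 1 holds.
Over all integers in [-5, 5], LHS − RHS is smallest at x = 0, where it equals 1:
x = 0: LHS = 0² + 2·0 + 2 = 2, RHS = 2·0 + 1 = 1; 2 < 1 — FAILS
At the ends of the range:
x = -5: LHS = (-5)² + 2·(-5) + 2 = 17, RHS = 2·(-5) + 1 = -9; 17 < -9 — FAILS
x = 5: LHS = 5² + 2·5 + 2 = 37, RHS = 2·5 + 1 = 11; 37 < 11 — FAILS
Hence LHS − RHS is never negative, i.e. LHS ≥ RHS throughout, so the claimed relation (<) fails for every integer in [-5, 5].

Answer: None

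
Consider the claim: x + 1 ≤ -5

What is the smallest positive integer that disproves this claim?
Testing positive integers:
x = 1: LHS = 1 + 1 = 2; 2 ≤ -5 — FAILS  ← smallest positive counterexample

Answer: x = 1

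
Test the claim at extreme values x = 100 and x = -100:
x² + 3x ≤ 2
x = 100: LHS = 100² + 3·100 = 10300; 10300 ≤ 2 — FAILS
x = -100: LHS = (-100)² + 3·(-100) = 9700; 9700 ≤ 2 — FAILS

Answer: No, fails for both x = 100 and x = -100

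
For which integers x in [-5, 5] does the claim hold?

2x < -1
Holds for: {-5, -4, -3, -2, -1}
Fails for: {0, 1, 2, 3, 4, 5}

Answer: {-5, -4, -3, -2, -1}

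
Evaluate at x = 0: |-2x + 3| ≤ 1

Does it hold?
x = 0: LHS = |-2·0 + 3| = |3| = 3; 3 ≤ 1 — FAILS

The relation fails at x = 0, so x = 0 is a counterexample.

Answer: No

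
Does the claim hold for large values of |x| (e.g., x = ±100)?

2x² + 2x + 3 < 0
x = 100: LHS = 2·100² + 2·100 + 3 = 20203; 20203 < 0 — FAILS
x = -100: LHS = 2·(-100)² + 2·(-100) + 3 = 19803; 19803 < 0 — FAILS

Answer: No, fails for both x = 100 and x = -100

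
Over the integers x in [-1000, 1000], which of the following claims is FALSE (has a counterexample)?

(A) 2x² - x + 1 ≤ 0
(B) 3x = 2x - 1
(A) x = 0: LHS = 2·0² - 0 + 1 = 1; 1 ≤ 0 — FAILS
(B) x = 0: LHS = 3·0 = 0, RHS = 2·0 - 1 = -1; 0 = -1 — FAILS

Answer: Both A and B are false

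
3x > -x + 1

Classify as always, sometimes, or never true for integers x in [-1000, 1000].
Holds at x = 1: LHS = 3·1 = 3, RHS = -1 + 1 = 0; 3 > 0 — holds
Fails at x = 0: LHS = 3·0 = 0, RHS = -0 + 1 = 1; 0 > 1 — FAILS
It is satisfied by some integers in the range but not all.

Answer: Sometimes true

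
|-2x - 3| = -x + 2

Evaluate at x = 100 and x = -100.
x = 100: LHS = |-2·100 - 3| = |-203| = 203, RHS = -100 + 2 = -98; 203 = -98 — FAILS
x = -100: LHS = |-2·(-100) - 3| = |197| = 197, RHS = -(-100) + 2 = 102; 197 = 102 — FAILS

Answer: No, fails for both x = 100 and x = -100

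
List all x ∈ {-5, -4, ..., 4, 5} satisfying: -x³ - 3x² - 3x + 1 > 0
Holds for: {-5, -4, -3, -2, -1, 0}
Fails for: {1, 2, 3, 4, 5}

Answer: {-5, -4, -3, -2, -1, 0}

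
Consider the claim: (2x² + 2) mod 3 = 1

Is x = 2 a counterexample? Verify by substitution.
Substitute x = 2 into the relation:
x = 2: LHS = (2·2² + 2) mod 3 = 10 mod 3 = 1; 1 = 1 — holds

The claim holds here, so x = 2 is not a counterexample. (A counterexample exists elsewhere, e.g. x = 0.)

Answer: No, x = 2 is not a counterexample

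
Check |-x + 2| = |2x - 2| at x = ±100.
x = 100: LHS = |-100 + 2| = |-98| = 98, RHS = |2·100 - 2| = |198| = 198; 98 = 198 — FAILS
x = -100: LHS = |-(-100) + 2| = |102| = 102, RHS = |2·(-100) - 2| = |-202| = 202; 102 = 202 — FAILS

Answer: No, fails for both x = 100 and x = -100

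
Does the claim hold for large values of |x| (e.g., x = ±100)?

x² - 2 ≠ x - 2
x = 100: LHS = 100² - 2 = 9998, RHS = 100 - 2 = 98; 9998 ≠ 98 — holds
x = -100: LHS = (-100)² - 2 = 9998, RHS = (-100) - 2 = -102; 9998 ≠ -102 — holds

Answer: Yes, holds for both x = 100 and x = -100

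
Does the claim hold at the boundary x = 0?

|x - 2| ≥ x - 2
x = 0: LHS = |0 - 2| = |-2| = 2, RHS = 0 - 2 = -2; 2 ≥ -2 — holds

The relation is satisfied at x = 0.

Answer: Yes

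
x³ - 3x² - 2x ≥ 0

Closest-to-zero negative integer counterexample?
Testing negative integers from -1 downward:
x = -1: LHS = (-1)³ - 3·(-1)² - 2·(-1) = -2; -2 ≥ 0 — FAILS  ← closest negative counterexample to 0

Answer: x = -1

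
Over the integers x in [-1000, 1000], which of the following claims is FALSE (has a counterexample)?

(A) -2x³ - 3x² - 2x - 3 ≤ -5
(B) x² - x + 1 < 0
(A) x = 0: LHS = -2·0³ - 3·0² - 2·0 - 3 = -3; -3 ≤ -5 — FAILS
(B) x = 0: LHS = 0² - 0 + 1 = 1; 1 < 0 — FAILS

Answer: Both A and B are false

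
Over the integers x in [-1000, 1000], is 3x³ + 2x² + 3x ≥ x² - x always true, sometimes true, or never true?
Holds at x = 0: LHS = 3·0³ + 2·0² + 3·0 = 0, RHS = 0² - 0 = 0; 0 ≥ 0 — holds
Fails at x = -1: LHS = 3·(-1)³ + 2·(-1)² + 3·(-1) = -4, RHS = (-1)² - (-1) = 2; -4 ≥ 2 — FAILS
It is satisfied by some integers in the range but not all.

Answer: Sometimes true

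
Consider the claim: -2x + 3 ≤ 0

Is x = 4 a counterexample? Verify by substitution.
Substitute x = 4 into the relation:
x = 4: LHS = -2·4 + 3 = -5; -5 ≤ 0 — holds

The claim holds here, so x = 4 is not a counterexample. (A counterexample exists elsewhere, e.g. x = 0.)

Answer: No, x = 4 is not a counterexample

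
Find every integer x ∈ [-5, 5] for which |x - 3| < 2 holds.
Holds for: {2, 3, 4}
Fails for: {-5, -4, -3, -2, -1, 0, 1, 5}

Answer: {2, 3, 4}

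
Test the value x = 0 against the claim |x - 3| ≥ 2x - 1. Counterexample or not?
Substitute x = 0 into the relation:
x = 0: LHS = |0 - 3| = |-3| = 3, RHS = 2·0 - 1 = -1; 3 ≥ -1 — holds

The claim holds here, so x = 0 is not a counterexample. (A counterexample exists elsewhere, e.g. x = 2.)

Answer: No, x = 0 is not a counterexample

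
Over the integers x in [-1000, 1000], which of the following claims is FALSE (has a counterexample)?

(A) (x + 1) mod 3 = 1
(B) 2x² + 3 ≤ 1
(A) x = 1: LHS = (1 + 1) mod 3 = 2 mod 3 = 2; 2 = 1 — FAILS
(B) x = 0: LHS = 2·0² + 3 = 3; 3 ≤ 1 — FAILS

Answer: Both A and B are false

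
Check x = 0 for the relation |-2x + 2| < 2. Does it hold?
x = 0: LHS = |-2·0 + 2| = |2| = 2; 2 < 2 — FAILS

The relation fails at x = 0, so x = 0 is a counterexample.

Answer: No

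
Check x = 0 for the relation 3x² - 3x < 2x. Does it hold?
x = 0: LHS = 3·0² - 3·0 = 0, RHS = 2·0 = 0; 0 < 0 — FAILS

The relation fails at x = 0, so x = 0 is a counterexample.

Answer: No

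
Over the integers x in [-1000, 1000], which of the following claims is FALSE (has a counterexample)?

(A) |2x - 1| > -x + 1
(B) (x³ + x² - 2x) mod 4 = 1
(A) x = 0: LHS = |2·0 - 1| = |-1| = 1, RHS = -0 + 1 = 1; 1 > 1 — FAILS
(B) x = 0: LHS = (0³ + 0² - 2·0) mod 4 = 0 mod 4 = 0; 0 = 1 — FAILS

Answer: Both A and B are false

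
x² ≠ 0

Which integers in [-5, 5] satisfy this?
Holds for: {-5, -4, -3, -2, -1, 1, 2, 3, 4, 5}
Fails for: {0}

Answer: {-5, -4, -3, -2, -1, 1, 2, 3, 4, 5}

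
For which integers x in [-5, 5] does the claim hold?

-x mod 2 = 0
Holds for: {-4, -2, 0, 2, 4}
Fails for: {-5, -3, -1, 1, 3, 5}

Answer: {-4, -2, 0, 2, 4}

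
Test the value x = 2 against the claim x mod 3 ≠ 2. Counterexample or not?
Substitute x = 2 into the relation:
x = 2: LHS = 2 mod 3 = 2; 2 ≠ 2 — FAILS

Since the claim fails at x = 2, this value is a counterexample.

Answer: Yes, x = 2 is a counterexample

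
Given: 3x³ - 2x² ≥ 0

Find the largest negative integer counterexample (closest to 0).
Testing negative integers from -1 downward:
x = -1: LHS = 3·(-1)³ - 2·(-1)² = -5; -5 ≥ 0 — FAILS  ← closest negative counterexample to 0

Answer: x = -1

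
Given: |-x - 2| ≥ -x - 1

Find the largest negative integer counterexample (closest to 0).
Testing negative integers from -1 downward:
x = -1: LHS = |-(-1) - 2| = |-1| = 1, RHS = -(-1) - 1 = 0; 1 ≥ 0 — holds
x = -2: LHS = |-(-2) - 2| = |0| = 0, RHS = -(-2) - 1 = 1; 0 ≥ 1 — FAILS  ← closest negative counterexample to 0

Answer: x = -2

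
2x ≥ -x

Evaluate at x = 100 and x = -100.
x = 100: LHS = 2·100 = 200; 200 ≥ -100 — holds
x = -100: LHS = 2·(-100) = -200, RHS = -(-100) = 100; -200 ≥ 100 — FAILS

Answer: Partially: holds for x = 100, fails for x = -100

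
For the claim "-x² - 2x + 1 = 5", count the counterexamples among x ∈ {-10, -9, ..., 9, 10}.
Counterexamples in [-10, 10]: {-10, -9, -8, -7, -6, -5, -4, -3, -2, -1, 0, 1, 2, 3, 4, 5, 6, 7, 8, 9, 10}.

Counting them gives 21 values.

Answer: 21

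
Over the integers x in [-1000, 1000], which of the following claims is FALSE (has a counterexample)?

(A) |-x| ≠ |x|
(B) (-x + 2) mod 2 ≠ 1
(A) x = 0: LHS = |-0| = |0| = 0, RHS = |0| = 0; 0 ≠ 0 — FAILS
(B) x = 1: LHS = (-1 + 2) mod 2 = 1 mod 2 = 1; 1 ≠ 1 — FAILS

Answer: Both A and B are false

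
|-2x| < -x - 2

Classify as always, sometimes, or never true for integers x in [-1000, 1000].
Over all integers in [-1000, 1000], LHS − RHS is smallest at x = 0, where it equals 2:
x = 0: LHS = |-2·0| = |0| = 0, RHS = -0 - 2 = -2; 0 < -2 — FAILS
At the ends of the range:
x = -1000: LHS = |-2·(-1000)| = |2000| = 2000, RHS = -(-1000) - 2 = 998; 2000 < 998 — FAILS
x = 1000: LHS = |-2·1000| = |-2000| = 2000, RHS = -1000 - 2 = -1002; 2000 < -1002 — FAILS
Hence LHS − RHS is never negative, i.e. LHS ≥ RHS throughout, so the claimed relation (<) fails for every integer in [-1000, 1000].

No integer in the range satisfies it.

Answer: Never true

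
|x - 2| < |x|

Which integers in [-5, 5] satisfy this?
Holds for: {2, 3, 4, 5}
Fails for: {-5, -4, -3, -2, -1, 0, 1}

Answer: {2, 3, 4, 5}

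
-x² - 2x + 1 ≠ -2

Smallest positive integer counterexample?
Testing positive integers:
x = 1: LHS = -1² - 2·1 + 1 = -2; -2 ≠ -2 — FAILS  ← smallest positive counterexample

Answer: x = 1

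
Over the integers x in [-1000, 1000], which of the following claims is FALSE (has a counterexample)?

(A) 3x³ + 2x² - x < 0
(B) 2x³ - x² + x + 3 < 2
(A) x = 0: LHS = 3·0³ + 2·0² - 0 = 0; 0 < 0 — FAILS
(B) x = 0: LHS = 2·0³ - 0² + 0 + 3 = 3; 3 < 2 — FAILS

Answer: Both A and B are false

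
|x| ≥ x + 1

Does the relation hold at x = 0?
x = 0: LHS = |0| = 0, RHS = 0 + 1 = 1; 0 ≥ 1 — FAILS

The relation fails at x = 0, so x = 0 is a counterexample.

Answer: No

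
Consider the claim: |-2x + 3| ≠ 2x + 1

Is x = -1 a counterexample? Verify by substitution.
Substitute x = -1 into the relation:
x = -1: LHS = |-2·(-1) + 3| = |5| = 5, RHS = 2·(-1) + 1 = -1; 5 ≠ -1 — holds

The relation holds at x = -1, so it is not a counterexample.

Answer: No, x = -1 is not a counterexample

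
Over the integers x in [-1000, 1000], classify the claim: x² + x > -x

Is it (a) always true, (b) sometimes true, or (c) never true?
Holds at x = 1: LHS = 1² + 1 = 2; 2 > -1 — holds
Fails at x = 0: LHS = 0² + 0 = 0, RHS = -0 = 0; 0 > 0 — FAILS
It is satisfied by some integers in the range but not all.

Answer: Sometimes true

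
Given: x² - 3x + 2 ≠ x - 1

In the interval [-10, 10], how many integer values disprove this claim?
Counterexamples in [-10, 10]: {1, 3}.

Counting them gives 2 values.

Answer: 2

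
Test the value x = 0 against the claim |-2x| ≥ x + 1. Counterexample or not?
Substitute x = 0 into the relation:
x = 0: LHS = |-2·0| = |0| = 0, RHS = 0 + 1 = 1; 0 ≥ 1 — FAILS

Since the claim fails at x = 0, this value is a counterexample.

Answer: Yes, x = 0 is a counterexample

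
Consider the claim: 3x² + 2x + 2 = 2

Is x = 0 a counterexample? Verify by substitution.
Substitute x = 0 into the relation:
x = 0: LHS = 3·0² + 2·0 + 2 = 2; 2 = 2 — holds

The claim holds here, so x = 0 is not a counterexample. (A counterexample exists elsewhere, e.g. x = 1.)

Answer: No, x = 0 is not a counterexample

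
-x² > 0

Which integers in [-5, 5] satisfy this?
Over all integers in [-5, 5], LHS − RHS is largest at x = 0, where it equals 0:
x = 0: LHS = -0² = 0; 0 > 0 — FAILS
At the ends of the range:
x = -5: LHS = -(-5)² = -25; -25 > 0 — FAILS
x = 5: LHS = -5² = -25; -25 > 0 — FAILS
Hence LHS − RHS is never positive, i.e. LHS ≤ RHS throughout, so the claimed relation (>) fails for every integer in [-5, 5].

Answer: None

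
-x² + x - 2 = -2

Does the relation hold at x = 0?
x = 0: LHS = -0² + 0 - 2 = -2; -2 = -2 — holds

The relation is satisfied at x = 0.

Answer: Yes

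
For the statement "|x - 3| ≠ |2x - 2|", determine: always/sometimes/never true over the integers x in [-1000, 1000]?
Holds at x = 0: LHS = |0 - 3| = |-3| = 3, RHS = |2·0 - 2| = |-2| = 2; 3 ≠ 2 — holds
Fails at x = -1: LHS = |(-1) - 3| = |-4| = 4, RHS = |2·(-1) - 2| = |-4| = 4; 4 ≠ 4 — FAILS
It is satisfied by some integers in the range but not all.

Answer: Sometimes true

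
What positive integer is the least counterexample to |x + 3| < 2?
Testing positive integers:
x = 1: LHS = |1 + 3| = |4| = 4; 4 < 2 — FAILS  ← smallest positive counterexample

Answer: x = 1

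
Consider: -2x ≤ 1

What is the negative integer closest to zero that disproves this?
Testing negative integers from -1 downward:
x = -1: LHS = -2·(-1) = 2; 2 ≤ 1 — FAILS  ← closest negative counterexample to 0

Answer: x = -1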